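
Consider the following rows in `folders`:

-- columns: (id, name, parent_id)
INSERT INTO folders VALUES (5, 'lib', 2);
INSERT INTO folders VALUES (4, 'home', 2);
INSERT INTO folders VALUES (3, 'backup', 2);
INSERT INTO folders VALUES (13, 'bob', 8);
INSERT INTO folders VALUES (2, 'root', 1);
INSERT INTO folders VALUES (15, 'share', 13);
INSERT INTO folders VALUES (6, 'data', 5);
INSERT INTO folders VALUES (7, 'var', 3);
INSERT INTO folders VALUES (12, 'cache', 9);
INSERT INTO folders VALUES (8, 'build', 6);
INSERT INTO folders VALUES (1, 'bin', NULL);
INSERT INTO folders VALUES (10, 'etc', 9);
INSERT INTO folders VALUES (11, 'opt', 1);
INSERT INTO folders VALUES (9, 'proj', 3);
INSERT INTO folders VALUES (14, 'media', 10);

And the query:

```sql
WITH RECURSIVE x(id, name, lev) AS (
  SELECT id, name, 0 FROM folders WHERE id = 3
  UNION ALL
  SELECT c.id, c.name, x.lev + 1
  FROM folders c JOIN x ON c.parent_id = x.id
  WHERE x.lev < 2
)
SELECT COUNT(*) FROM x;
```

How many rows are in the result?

5

Base: id=3 (backup) at lev 0.
Iteration 1: rows with parent_id in {3} -> var (id 7, lev 1), proj (id 9, lev 1).
Iteration 2: rows with parent_id in {7,9} -> etc (id 10, lev 2), cache (id 12, lev 2).
Iteration 3: lev < 2 fails for all current rows; recursion stops.
Total rows emitted: 5.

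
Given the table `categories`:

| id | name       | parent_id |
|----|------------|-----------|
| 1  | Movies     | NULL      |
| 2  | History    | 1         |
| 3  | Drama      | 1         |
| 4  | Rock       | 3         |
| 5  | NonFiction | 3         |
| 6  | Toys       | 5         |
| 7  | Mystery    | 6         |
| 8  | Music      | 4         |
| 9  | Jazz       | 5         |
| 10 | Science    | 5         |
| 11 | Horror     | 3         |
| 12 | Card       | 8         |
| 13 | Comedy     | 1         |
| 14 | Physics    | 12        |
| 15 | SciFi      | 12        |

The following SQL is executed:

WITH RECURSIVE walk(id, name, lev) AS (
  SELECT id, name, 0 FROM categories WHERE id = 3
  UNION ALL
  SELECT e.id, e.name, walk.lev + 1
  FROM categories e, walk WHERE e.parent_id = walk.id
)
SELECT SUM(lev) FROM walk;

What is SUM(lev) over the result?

Base: id=3 (Drama) at lev 0.
Iteration 1: rows with parent_id in {3} -> Rock (id 4, lev 1), NonFiction (id 5, lev 1), Horror (id 11, lev 1).
Iteration 2: rows with parent_id in {4,5,11} -> Toys (id 6, lev 2), Music (id 8, lev 2), Jazz (id 9, lev 2), Science (id 10, lev 2).
Iteration 3: rows with parent_id in {6,8,9,10} -> Mystery (id 7, lev 3), Card (id 12, lev 3).
Iteration 4: rows with parent_id in {7,12} -> Physics (id 14, lev 4), SciFi (id 15, lev 4).
Iteration 5: no rows with parent_id in {14,15}; recursion stops.
SUM(lev) = 0 + 1 + 1 + 1 + 2 + 2 + 2 + 2 + 3 + 3 + 4 + 4 = 25.

25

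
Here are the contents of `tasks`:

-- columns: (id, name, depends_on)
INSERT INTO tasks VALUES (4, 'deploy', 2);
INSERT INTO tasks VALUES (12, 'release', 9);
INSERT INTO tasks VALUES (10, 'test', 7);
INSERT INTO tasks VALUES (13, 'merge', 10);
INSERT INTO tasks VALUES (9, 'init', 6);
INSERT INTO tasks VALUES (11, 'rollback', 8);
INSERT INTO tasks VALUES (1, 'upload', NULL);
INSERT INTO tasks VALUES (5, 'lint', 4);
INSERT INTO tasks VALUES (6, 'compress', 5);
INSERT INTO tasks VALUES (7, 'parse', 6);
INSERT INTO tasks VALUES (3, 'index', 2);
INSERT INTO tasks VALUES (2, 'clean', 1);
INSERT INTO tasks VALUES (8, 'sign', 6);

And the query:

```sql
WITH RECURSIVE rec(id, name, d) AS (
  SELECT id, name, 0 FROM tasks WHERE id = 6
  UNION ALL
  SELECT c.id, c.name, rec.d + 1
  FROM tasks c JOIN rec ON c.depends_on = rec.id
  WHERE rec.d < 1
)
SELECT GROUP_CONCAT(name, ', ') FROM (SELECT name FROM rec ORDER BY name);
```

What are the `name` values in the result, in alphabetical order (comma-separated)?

compress, init, parse, sign

Base: id=6 (compress) at d 0.
Iteration 1: rows with depends_on in {6} -> parse (id 7, d 1), sign (id 8, d 1), init (id 9, d 1).
Iteration 2: d < 1 fails for all current rows; recursion stops.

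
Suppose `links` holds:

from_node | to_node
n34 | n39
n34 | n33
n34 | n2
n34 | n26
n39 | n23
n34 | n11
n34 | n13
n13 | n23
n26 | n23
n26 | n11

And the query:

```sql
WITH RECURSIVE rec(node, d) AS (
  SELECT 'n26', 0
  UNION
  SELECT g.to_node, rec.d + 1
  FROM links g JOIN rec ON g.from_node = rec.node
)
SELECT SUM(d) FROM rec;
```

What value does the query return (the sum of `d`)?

2

Base: (n26, d=0).
Iteration 1: edges from {n26} -> (n11, d=1), (n23, d=1).
Iteration 2: no outgoing edges from {n11,n23}; recursion stops.
SUM(d) = 0 + 1 + 1 = 2.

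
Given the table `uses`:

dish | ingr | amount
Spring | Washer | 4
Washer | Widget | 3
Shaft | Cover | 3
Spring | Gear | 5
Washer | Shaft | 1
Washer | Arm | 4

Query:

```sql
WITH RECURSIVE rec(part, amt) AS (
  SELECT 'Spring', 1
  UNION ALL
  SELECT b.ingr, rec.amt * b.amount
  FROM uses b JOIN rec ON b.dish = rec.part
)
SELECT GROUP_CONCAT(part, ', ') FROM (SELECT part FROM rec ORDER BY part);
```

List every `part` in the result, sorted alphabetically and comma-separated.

Arm, Cover, Gear, Shaft, Spring, Washer, Widget

Base: (Spring, amt=1).
Iteration 1: components of {Spring} -> Gear = 1*5 = 5, Washer = 1*4 = 4.
Iteration 2: components of {Gear,Washer} -> Arm = 4*4 = 16, Shaft = 4*1 = 4, Widget = 4*3 = 12.
Iteration 3: components of {Arm,Shaft,Widget} -> Cover = 4*3 = 12.
Iteration 4: no further components; recursion stops.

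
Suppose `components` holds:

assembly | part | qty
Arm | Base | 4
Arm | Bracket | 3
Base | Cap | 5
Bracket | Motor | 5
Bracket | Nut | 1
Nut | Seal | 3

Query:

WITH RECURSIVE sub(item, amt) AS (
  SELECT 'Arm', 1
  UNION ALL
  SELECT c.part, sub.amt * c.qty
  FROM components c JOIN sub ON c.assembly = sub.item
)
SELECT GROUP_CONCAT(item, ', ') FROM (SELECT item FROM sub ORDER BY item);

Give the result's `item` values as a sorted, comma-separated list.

Arm, Base, Bracket, Cap, Motor, Nut, Seal

Base: (Arm, amt=1).
Iteration 1: components of {Arm} -> Base = 1*4 = 4, Bracket = 1*3 = 3.
Iteration 2: components of {Base,Bracket} -> Cap = 4*5 = 20, Motor = 3*5 = 15, Nut = 3*1 = 3.
Iteration 3: components of {Cap,Motor,Nut} -> Seal = 3*3 = 9.
Iteration 4: no further components; recursion stops.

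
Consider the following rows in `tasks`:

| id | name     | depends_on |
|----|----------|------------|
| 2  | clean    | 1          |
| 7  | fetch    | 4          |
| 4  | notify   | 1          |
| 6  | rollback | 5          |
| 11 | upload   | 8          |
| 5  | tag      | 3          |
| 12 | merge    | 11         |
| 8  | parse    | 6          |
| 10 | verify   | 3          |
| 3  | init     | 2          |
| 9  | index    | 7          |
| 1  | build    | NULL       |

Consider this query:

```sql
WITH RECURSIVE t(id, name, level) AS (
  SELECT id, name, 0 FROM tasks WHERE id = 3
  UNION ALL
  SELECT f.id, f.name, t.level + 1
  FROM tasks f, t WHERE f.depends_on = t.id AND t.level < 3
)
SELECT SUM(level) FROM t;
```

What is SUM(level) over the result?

Base: id=3 (init) at level 0.
Iteration 1: rows with depends_on in {3} -> tag (id 5, level 1), verify (id 10, level 1).
Iteration 2: rows with depends_on in {5,10} -> rollback (id 6, level 2).
Iteration 3: rows with depends_on in {6} -> parse (id 8, level 3).
Iteration 4: level < 3 fails for all current rows; recursion stops.
SUM(level) = 0 + 1 + 1 + 2 + 3 = 7.

7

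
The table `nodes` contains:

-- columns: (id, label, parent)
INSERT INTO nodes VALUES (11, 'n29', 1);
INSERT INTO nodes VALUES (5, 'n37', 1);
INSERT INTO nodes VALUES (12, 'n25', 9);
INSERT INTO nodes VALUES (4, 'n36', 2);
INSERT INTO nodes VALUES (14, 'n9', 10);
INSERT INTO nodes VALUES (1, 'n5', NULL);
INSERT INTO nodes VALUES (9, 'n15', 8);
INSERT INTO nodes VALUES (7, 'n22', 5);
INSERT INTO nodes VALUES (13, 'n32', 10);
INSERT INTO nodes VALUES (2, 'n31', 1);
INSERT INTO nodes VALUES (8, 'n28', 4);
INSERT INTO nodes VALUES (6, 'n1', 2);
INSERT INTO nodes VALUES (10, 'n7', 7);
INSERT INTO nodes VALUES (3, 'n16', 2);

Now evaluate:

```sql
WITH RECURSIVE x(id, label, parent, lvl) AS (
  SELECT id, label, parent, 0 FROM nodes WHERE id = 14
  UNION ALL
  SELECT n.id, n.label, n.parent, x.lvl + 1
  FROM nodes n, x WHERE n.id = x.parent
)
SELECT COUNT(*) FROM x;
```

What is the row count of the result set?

5

Base: id=14 (n9), parent=10, lvl 0.
Iteration 1: join on id=10 -> n7 (id 10, parent=7, lvl 1).
Iteration 2: join on id=7 -> n22 (id 7, parent=5, lvl 2).
Iteration 3: join on id=5 -> n37 (id 5, parent=1, lvl 3).
Iteration 4: join on id=1 -> n5 (id 1, parent=NULL, lvl 4).
Iteration 5: parent is NULL; no match; recursion stops.
Total rows emitted: 5.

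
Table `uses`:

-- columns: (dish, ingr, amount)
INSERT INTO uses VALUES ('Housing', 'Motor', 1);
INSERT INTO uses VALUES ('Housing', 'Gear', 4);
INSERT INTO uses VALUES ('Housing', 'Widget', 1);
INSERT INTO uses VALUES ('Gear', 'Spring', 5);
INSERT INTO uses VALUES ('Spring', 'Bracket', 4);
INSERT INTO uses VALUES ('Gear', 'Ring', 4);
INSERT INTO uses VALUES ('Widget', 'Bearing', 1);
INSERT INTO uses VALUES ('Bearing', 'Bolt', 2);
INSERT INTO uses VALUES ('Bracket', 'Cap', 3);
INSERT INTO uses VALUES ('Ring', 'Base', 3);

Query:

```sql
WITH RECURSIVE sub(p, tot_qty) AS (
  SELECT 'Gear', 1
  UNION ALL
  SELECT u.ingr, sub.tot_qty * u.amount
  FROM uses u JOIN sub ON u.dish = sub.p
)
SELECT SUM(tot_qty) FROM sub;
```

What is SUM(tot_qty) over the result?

Base: (Gear, tot_qty=1).
Iteration 1: components of {Gear} -> Ring = 1*4 = 4, Spring = 1*5 = 5.
Iteration 2: components of {Ring,Spring} -> Base = 4*3 = 12, Bracket = 5*4 = 20.
Iteration 3: components of {Base,Bracket} -> Cap = 20*3 = 60.
Iteration 4: no further components; recursion stops.
SUM(tot_qty) = 1 + 5 + 4 + 20 + 12 + 60 = 102.

102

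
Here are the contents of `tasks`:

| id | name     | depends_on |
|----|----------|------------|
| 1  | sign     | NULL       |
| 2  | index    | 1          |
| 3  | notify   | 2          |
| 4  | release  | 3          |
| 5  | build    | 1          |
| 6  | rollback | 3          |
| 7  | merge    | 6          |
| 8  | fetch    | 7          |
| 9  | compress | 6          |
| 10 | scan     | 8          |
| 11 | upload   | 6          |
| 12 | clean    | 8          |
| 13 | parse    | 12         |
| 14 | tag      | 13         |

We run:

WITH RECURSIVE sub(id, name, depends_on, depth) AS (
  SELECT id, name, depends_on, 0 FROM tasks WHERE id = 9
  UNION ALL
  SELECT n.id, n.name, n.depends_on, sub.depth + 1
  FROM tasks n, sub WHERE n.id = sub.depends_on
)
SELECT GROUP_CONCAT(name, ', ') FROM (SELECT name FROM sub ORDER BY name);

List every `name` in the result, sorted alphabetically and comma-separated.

compress, index, notify, rollback, sign

Base: id=9 (compress), depends_on=6, depth 0.
Iteration 1: join on id=6 -> rollback (id 6, depends_on=3, depth 1).
Iteration 2: join on id=3 -> notify (id 3, depends_on=2, depth 2).
Iteration 3: join on id=2 -> index (id 2, depends_on=1, depth 3).
Iteration 4: join on id=1 -> sign (id 1, depends_on=NULL, depth 4).
Iteration 5: depends_on is NULL; no match; recursion stops.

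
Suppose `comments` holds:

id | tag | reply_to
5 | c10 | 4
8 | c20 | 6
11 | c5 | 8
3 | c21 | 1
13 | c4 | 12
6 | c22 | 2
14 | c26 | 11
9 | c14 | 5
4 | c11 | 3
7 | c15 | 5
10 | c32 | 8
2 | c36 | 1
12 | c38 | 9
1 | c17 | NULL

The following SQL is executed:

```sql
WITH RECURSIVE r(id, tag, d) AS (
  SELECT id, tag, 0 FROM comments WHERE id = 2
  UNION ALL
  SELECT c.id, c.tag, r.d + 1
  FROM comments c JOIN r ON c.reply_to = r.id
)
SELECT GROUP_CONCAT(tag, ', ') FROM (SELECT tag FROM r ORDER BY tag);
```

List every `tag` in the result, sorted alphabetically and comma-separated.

Base: id=2 (c36) at d 0.
Iteration 1: rows with reply_to in {2} -> c22 (id 6, d 1).
Iteration 2: rows with reply_to in {6} -> c20 (id 8, d 2).
Iteration 3: rows with reply_to in {8} -> c32 (id 10, d 3), c5 (id 11, d 3).
Iteration 4: rows with reply_to in {10,11} -> c26 (id 14, d 4).
Iteration 5: no rows with reply_to in {14}; recursion stops.

c20, c22, c26, c32, c36, c5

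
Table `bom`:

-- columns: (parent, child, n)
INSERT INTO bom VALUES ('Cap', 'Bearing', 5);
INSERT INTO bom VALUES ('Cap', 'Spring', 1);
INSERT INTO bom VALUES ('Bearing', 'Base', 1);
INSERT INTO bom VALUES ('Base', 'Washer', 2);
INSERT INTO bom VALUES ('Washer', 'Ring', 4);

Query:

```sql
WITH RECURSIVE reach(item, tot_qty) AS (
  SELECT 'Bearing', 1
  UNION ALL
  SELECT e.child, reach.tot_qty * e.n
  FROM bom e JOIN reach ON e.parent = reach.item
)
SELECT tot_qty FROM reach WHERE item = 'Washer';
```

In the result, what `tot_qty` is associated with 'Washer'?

2

Base: (Bearing, tot_qty=1).
Iteration 1: components of {Bearing} -> Base = 1*1 = 1.
Iteration 2: components of {Base} -> Washer = 1*2 = 2.
Iteration 3: components of {Washer} -> Ring = 2*4 = 8.
Iteration 4: no further components; recursion stops.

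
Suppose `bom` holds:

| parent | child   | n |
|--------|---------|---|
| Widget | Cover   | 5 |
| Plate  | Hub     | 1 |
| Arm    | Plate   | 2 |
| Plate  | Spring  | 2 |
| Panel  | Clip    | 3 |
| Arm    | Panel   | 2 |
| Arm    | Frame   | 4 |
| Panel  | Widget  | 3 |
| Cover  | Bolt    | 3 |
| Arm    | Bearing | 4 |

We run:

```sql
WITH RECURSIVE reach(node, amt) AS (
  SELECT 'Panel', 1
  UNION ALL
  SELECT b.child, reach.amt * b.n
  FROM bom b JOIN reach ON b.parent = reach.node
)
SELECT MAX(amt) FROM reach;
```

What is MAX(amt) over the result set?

45

Base: (Panel, amt=1).
Iteration 1: components of {Panel} -> Clip = 1*3 = 3, Widget = 1*3 = 3.
Iteration 2: components of {Clip,Widget} -> Cover = 3*5 = 15.
Iteration 3: components of {Cover} -> Bolt = 15*3 = 45.
Iteration 4: no further components; recursion stops.
amt values: 1, 3, 3, 15, 45; the maximum is 45.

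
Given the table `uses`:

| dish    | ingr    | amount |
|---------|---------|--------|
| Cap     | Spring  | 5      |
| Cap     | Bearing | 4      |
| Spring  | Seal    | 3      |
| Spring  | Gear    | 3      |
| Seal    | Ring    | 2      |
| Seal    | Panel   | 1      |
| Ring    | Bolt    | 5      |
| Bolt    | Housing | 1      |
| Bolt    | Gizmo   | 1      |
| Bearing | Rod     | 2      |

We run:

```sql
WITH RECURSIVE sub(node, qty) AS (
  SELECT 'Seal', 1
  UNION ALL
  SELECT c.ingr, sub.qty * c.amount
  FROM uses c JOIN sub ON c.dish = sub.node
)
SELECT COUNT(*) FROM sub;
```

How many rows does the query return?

6

Base: (Seal, qty=1).
Iteration 1: components of {Seal} -> Panel = 1*1 = 1, Ring = 1*2 = 2.
Iteration 2: components of {Panel,Ring} -> Bolt = 2*5 = 10.
Iteration 3: components of {Bolt} -> Gizmo = 10*1 = 10, Housing = 10*1 = 10.
Iteration 4: no further components; recursion stops.
Total rows emitted: 6.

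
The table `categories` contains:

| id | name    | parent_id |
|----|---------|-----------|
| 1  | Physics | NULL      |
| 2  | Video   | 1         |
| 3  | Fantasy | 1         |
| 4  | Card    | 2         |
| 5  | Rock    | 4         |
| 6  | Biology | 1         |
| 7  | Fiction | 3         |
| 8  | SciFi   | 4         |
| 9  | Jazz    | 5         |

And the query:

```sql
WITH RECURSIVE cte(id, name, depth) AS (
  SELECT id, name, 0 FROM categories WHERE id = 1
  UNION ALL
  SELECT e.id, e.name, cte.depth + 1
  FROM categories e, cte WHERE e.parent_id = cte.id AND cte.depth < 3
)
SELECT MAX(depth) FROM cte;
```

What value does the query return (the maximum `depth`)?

3

Base: id=1 (Physics) at depth 0.
Iteration 1: rows with parent_id in {1} -> Video (id 2, depth 1), Fantasy (id 3, depth 1), Biology (id 6, depth 1).
Iteration 2: rows with parent_id in {2,3,6} -> Card (id 4, depth 2), Fiction (id 7, depth 2).
Iteration 3: rows with parent_id in {4,7} -> Rock (id 5, depth 3), SciFi (id 8, depth 3).
Iteration 4: depth < 3 fails for all current rows; recursion stops.
depth values: 0, 1, 1, 1, 2, 2, 3, 3; the maximum is 3.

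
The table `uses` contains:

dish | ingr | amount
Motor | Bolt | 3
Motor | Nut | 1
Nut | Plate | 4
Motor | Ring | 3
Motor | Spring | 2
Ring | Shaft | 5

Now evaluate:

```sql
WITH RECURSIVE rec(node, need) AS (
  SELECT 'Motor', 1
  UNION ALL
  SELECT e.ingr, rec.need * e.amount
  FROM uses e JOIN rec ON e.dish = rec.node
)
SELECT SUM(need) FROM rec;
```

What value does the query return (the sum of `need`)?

29

Base: (Motor, need=1).
Iteration 1: components of {Motor} -> Bolt = 1*3 = 3, Nut = 1*1 = 1, Ring = 1*3 = 3, Spring = 1*2 = 2.
Iteration 2: components of {Bolt,Nut,Ring,Spring} -> Plate = 1*4 = 4, Shaft = 3*5 = 15.
Iteration 3: no further components; recursion stops.
SUM(need) = 1 + 3 + 1 + 3 + 2 + 4 + 15 = 29.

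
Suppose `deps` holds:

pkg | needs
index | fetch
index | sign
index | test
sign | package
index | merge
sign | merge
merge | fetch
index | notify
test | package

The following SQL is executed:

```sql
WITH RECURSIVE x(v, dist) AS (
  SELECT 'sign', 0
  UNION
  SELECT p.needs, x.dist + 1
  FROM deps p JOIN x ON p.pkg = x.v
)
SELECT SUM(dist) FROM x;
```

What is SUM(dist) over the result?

Base: (sign, dist=0).
Iteration 1: edges from {sign} -> (merge, dist=1), (package, dist=1).
Iteration 2: edges from {merge,package} -> (fetch, dist=2).
Iteration 3: no outgoing edges from {fetch}; recursion stops.
SUM(dist) = 0 + 1 + 1 + 2 = 4.

4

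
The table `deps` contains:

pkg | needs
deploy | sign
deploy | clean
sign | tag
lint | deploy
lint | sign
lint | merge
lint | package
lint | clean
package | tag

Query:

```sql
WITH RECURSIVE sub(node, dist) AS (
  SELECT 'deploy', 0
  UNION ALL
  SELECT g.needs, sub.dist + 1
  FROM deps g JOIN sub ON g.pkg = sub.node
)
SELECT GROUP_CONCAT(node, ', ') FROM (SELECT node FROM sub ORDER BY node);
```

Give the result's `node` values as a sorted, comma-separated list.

Base: (deploy, dist=0).
Iteration 1: edges from {deploy} -> (clean, dist=1), (sign, dist=1).
Iteration 2: edges from {clean,sign} -> (tag, dist=2).
Iteration 3: no outgoing edges from {tag}; recursion stops.

clean, deploy, sign, tag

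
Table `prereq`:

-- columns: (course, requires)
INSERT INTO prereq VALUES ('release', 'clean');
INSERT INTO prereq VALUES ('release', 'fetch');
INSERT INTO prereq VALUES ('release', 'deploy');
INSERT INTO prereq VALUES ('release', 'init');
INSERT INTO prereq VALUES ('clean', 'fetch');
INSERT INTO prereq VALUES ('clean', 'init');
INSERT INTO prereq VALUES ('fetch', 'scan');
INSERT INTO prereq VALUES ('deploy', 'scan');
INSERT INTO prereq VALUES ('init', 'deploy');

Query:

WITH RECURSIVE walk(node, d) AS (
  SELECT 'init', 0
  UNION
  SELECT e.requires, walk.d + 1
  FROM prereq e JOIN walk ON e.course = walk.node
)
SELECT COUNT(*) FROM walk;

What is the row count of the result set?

Base: (init, d=0).
Iteration 1: edges from {init} -> (deploy, d=1).
Iteration 2: edges from {deploy} -> (scan, d=2).
Iteration 3: no outgoing edges from {scan}; recursion stops.
Total rows emitted: 3.

3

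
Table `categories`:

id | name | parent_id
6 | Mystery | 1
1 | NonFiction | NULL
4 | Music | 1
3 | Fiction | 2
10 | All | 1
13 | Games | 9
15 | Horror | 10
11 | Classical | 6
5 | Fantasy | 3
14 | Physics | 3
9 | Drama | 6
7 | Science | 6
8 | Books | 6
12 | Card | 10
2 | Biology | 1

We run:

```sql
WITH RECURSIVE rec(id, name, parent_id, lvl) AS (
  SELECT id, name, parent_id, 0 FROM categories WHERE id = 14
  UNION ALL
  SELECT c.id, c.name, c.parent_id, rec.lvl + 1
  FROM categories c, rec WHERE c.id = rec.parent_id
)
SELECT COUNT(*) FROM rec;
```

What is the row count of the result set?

Base: id=14 (Physics), parent_id=3, lvl 0.
Iteration 1: join on id=3 -> Fiction (id 3, parent_id=2, lvl 1).
Iteration 2: join on id=2 -> Biology (id 2, parent_id=1, lvl 2).
Iteration 3: join on id=1 -> NonFiction (id 1, parent_id=NULL, lvl 3).
Iteration 4: parent_id is NULL; no match; recursion stops.
Total rows emitted: 4.

4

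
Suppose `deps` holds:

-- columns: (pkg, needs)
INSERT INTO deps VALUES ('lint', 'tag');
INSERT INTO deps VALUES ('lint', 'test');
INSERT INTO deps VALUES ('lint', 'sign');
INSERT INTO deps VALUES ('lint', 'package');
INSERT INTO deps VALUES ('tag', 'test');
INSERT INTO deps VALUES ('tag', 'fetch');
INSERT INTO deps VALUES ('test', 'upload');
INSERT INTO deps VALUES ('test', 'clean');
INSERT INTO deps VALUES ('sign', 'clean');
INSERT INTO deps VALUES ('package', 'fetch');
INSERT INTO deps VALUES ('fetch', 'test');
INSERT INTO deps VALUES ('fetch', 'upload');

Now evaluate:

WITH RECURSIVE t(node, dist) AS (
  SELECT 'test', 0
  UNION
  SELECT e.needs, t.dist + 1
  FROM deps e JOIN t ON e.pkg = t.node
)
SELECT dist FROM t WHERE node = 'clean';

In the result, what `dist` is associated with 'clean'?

1

Base: (test, dist=0).
Iteration 1: edges from {test} -> (clean, dist=1), (upload, dist=1).
Iteration 2: no outgoing edges from {clean,upload}; recursion stops.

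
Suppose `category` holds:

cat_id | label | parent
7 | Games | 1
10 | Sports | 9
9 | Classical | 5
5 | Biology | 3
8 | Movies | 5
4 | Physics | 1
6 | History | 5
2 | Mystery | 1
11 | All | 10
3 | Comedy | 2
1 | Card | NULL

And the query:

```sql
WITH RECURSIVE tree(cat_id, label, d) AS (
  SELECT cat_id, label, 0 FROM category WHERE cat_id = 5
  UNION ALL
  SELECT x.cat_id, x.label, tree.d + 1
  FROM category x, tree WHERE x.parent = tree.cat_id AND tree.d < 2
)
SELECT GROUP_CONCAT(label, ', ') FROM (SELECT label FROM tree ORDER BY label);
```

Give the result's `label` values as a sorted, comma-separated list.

Base: cat_id=5 (Biology) at d 0.
Iteration 1: rows with parent in {5} -> History (id 6, d 1), Movies (id 8, d 1), Classical (id 9, d 1).
Iteration 2: rows with parent in {6,8,9} -> Sports (id 10, d 2).
Iteration 3: d < 2 fails for all current rows; recursion stops.

Biology, Classical, History, Movies, Sports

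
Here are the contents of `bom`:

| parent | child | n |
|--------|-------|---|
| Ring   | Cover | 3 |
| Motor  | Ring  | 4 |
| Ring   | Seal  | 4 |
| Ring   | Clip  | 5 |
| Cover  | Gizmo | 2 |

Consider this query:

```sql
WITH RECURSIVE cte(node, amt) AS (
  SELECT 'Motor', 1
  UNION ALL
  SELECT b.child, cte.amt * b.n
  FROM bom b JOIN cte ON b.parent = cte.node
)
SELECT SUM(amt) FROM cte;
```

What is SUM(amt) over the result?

77

Base: (Motor, amt=1).
Iteration 1: components of {Motor} -> Ring = 1*4 = 4.
Iteration 2: components of {Ring} -> Clip = 4*5 = 20, Cover = 4*3 = 12, Seal = 4*4 = 16.
Iteration 3: components of {Clip,Cover,Seal} -> Gizmo = 12*2 = 24.
Iteration 4: no further components; recursion stops.
SUM(amt) = 1 + 4 + 20 + 12 + 16 + 24 = 77.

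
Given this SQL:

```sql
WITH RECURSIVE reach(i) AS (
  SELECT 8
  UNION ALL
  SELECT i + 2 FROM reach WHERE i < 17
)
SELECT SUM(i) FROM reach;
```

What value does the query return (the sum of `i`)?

Base: i=8.
Iteration 1: 8 < 17 holds -> i = 8 + 2 = 10.
Iteration 2: 10 < 17 holds -> i = 10 + 2 = 12.
Iteration 3: 12 < 17 holds -> i = 12 + 2 = 14.
Iteration 4: 14 < 17 holds -> i = 14 + 2 = 16.
Iteration 5: 16 < 17 holds -> i = 16 + 2 = 18.
Iteration 6: 18 < 17 fails; recursion stops.
SUM(i) = 8 + 10 + 12 + 14 + 16 + 18 = 78.

78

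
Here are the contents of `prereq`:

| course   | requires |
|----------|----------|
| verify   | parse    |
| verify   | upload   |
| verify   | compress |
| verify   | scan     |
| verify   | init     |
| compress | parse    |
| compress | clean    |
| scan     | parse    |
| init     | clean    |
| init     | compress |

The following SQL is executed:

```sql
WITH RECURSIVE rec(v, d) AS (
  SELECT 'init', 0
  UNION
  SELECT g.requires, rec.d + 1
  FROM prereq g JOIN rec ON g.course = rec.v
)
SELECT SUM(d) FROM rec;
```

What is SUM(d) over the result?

Base: (init, d=0).
Iteration 1: edges from {init} -> (clean, d=1), (compress, d=1).
Iteration 2: edges from {clean,compress} -> (clean, d=2), (parse, d=2).
Iteration 3: no outgoing edges from {clean,parse}; recursion stops.
SUM(d) = 0 + 1 + 1 + 2 + 2 = 6.

6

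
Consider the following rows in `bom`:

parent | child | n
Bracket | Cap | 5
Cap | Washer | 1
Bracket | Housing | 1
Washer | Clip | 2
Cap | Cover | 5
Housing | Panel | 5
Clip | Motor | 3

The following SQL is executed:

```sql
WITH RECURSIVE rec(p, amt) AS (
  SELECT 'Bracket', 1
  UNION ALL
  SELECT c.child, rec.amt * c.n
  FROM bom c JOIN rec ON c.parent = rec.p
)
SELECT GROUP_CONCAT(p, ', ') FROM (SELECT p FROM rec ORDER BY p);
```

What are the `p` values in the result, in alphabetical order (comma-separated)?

Bracket, Cap, Clip, Cover, Housing, Motor, Panel, Washer

Base: (Bracket, amt=1).
Iteration 1: components of {Bracket} -> Cap = 1*5 = 5, Housing = 1*1 = 1.
Iteration 2: components of {Cap,Housing} -> Cover = 5*5 = 25, Panel = 1*5 = 5, Washer = 5*1 = 5.
Iteration 3: components of {Cover,Panel,Washer} -> Clip = 5*2 = 10.
Iteration 4: components of {Clip} -> Motor = 10*3 = 30.
Iteration 5: no further components; recursion stops.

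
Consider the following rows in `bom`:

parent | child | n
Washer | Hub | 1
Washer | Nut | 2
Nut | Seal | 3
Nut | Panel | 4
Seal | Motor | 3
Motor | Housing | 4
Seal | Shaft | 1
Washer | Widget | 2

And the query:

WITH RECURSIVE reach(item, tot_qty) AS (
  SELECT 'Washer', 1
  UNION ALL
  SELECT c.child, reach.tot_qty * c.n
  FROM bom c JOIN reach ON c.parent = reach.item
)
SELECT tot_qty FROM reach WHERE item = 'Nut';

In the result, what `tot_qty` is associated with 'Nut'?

2

Base: (Washer, tot_qty=1).
Iteration 1: components of {Washer} -> Hub = 1*1 = 1, Nut = 1*2 = 2, Widget = 1*2 = 2.
Iteration 2: components of {Hub,Nut,Widget} -> Panel = 2*4 = 8, Seal = 2*3 = 6.
Iteration 3: components of {Panel,Seal} -> Motor = 6*3 = 18, Shaft = 6*1 = 6.
Iteration 4: components of {Motor,Shaft} -> Housing = 18*4 = 72.
Iteration 5: no further components; recursion stops.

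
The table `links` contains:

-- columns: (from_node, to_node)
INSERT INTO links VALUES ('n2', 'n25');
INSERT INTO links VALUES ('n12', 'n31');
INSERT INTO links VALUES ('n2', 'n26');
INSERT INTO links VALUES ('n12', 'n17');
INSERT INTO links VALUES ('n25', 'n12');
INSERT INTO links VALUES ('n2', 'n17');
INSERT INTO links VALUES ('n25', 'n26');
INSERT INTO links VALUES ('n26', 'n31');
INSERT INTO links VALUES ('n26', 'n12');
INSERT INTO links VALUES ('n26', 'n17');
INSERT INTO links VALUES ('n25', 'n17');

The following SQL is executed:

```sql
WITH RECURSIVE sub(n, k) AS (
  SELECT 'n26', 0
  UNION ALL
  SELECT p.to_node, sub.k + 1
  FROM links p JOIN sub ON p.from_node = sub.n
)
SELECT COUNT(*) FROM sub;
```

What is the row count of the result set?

6

Base: (n26, k=0).
Iteration 1: edges from {n26} -> (n12, k=1), (n17, k=1), (n31, k=1).
Iteration 2: edges from {n12,n17,n31} -> (n17, k=2), (n31, k=2).
Iteration 3: no outgoing edges from {n17,n31}; recursion stops.
Total rows emitted: 6.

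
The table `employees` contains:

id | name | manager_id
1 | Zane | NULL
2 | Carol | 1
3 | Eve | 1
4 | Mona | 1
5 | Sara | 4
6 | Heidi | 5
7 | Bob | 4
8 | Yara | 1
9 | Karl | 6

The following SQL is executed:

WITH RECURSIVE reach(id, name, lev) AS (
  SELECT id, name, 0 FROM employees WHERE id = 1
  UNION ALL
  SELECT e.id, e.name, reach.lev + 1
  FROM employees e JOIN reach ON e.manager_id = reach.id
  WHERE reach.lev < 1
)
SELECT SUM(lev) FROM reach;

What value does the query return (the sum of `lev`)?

4

Base: id=1 (Zane) at lev 0.
Iteration 1: rows with manager_id in {1} -> Carol (id 2, lev 1), Eve (id 3, lev 1), Mona (id 4, lev 1), Yara (id 8, lev 1).
Iteration 2: lev < 1 fails for all current rows; recursion stops.
SUM(lev) = 0 + 1 + 1 + 1 + 1 = 4.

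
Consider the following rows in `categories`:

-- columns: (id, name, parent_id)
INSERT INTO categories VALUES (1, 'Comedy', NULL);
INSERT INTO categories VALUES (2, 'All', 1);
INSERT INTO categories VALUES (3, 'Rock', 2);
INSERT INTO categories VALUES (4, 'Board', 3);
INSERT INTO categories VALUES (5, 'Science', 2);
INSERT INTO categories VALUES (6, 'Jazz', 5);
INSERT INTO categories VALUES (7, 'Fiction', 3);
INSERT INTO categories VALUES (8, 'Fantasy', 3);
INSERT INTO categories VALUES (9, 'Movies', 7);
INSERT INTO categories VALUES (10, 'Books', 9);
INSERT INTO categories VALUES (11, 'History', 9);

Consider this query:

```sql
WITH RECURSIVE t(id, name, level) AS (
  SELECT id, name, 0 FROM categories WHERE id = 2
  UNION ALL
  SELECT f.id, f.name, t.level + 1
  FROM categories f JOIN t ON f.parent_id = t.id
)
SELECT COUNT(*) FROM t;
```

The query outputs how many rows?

10

Base: id=2 (All) at level 0.
Iteration 1: rows with parent_id in {2} -> Rock (id 3, level 1), Science (id 5, level 1).
Iteration 2: rows with parent_id in {3,5} -> Board (id 4, level 2), Jazz (id 6, level 2), Fiction (id 7, level 2), Fantasy (id 8, level 2).
Iteration 3: rows with parent_id in {4,6,7,8} -> Movies (id 9, level 3).
Iteration 4: rows with parent_id in {9} -> Books (id 10, level 4), History (id 11, level 4).
Iteration 5: no rows with parent_id in {10,11}; recursion stops.
Total rows emitted: 10.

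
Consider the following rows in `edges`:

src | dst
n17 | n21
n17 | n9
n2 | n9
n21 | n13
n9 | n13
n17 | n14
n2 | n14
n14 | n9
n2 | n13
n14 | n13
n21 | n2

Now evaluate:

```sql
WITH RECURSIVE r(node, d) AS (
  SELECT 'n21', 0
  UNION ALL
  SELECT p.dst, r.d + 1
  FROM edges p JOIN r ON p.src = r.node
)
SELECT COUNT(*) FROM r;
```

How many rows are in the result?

10

Base: (n21, d=0).
Iteration 1: edges from {n21} -> (n13, d=1), (n2, d=1).
Iteration 2: edges from {n13,n2} -> (n13, d=2), (n14, d=2), (n9, d=2).
Iteration 3: edges from {n13,n14,n9} -> (n13, d=3) x2, (n9, d=3). [UNION ALL keeps all 3 new rows, including repeats]
Iteration 4: edges from {n13,n9} -> (n13, d=4).
Iteration 5: no outgoing edges from {n13}; recursion stops.
Total rows emitted: 10.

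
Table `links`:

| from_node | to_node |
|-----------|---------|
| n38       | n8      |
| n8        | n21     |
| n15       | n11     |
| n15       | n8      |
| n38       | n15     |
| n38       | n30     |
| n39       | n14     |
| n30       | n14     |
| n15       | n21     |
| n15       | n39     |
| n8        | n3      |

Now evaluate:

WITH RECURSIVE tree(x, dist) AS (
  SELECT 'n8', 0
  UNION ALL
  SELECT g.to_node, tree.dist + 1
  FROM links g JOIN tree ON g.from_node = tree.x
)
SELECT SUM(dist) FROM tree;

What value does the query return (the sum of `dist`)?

2

Base: (n8, dist=0).
Iteration 1: edges from {n8} -> (n21, dist=1), (n3, dist=1).
Iteration 2: no outgoing edges from {n21,n3}; recursion stops.
SUM(dist) = 0 + 1 + 1 = 2.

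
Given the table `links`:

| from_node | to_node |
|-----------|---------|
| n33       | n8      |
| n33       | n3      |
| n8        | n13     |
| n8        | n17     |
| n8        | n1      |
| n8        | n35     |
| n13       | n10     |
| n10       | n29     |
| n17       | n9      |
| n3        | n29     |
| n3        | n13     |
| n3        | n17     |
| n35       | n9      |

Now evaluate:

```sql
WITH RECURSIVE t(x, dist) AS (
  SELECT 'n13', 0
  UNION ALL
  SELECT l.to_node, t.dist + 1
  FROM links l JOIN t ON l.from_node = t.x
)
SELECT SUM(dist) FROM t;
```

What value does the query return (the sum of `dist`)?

Base: (n13, dist=0).
Iteration 1: edges from {n13} -> (n10, dist=1).
Iteration 2: edges from {n10} -> (n29, dist=2).
Iteration 3: no outgoing edges from {n29}; recursion stops.
SUM(dist) = 0 + 1 + 2 = 3.

3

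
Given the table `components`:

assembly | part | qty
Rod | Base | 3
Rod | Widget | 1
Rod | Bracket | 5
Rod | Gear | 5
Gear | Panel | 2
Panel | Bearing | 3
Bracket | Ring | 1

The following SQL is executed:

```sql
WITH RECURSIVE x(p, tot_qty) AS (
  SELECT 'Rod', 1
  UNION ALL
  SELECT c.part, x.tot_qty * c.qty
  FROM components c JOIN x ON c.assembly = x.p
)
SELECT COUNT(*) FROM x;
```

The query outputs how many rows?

Base: (Rod, tot_qty=1).
Iteration 1: components of {Rod} -> Base = 1*3 = 3, Bracket = 1*5 = 5, Gear = 1*5 = 5, Widget = 1*1 = 1.
Iteration 2: components of {Base,Bracket,Gear,Widget} -> Panel = 5*2 = 10, Ring = 5*1 = 5.
Iteration 3: components of {Panel,Ring} -> Bearing = 10*3 = 30.
Iteration 4: no further components; recursion stops.
Total rows emitted: 8.

8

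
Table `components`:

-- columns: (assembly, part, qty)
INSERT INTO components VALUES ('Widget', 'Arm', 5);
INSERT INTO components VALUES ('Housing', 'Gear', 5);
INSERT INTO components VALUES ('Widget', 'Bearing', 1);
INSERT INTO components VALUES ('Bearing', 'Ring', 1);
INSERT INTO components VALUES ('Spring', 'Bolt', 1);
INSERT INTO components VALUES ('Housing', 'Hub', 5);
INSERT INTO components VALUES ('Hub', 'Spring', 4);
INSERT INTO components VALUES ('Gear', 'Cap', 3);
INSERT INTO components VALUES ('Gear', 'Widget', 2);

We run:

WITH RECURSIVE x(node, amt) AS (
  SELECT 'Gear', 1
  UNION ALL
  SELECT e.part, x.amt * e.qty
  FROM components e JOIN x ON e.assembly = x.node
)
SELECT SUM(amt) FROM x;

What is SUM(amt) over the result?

20

Base: (Gear, amt=1).
Iteration 1: components of {Gear} -> Cap = 1*3 = 3, Widget = 1*2 = 2.
Iteration 2: components of {Cap,Widget} -> Arm = 2*5 = 10, Bearing = 2*1 = 2.
Iteration 3: components of {Arm,Bearing} -> Ring = 2*1 = 2.
Iteration 4: no further components; recursion stops.
SUM(amt) = 1 + 2 + 3 + 2 + 10 + 2 = 20.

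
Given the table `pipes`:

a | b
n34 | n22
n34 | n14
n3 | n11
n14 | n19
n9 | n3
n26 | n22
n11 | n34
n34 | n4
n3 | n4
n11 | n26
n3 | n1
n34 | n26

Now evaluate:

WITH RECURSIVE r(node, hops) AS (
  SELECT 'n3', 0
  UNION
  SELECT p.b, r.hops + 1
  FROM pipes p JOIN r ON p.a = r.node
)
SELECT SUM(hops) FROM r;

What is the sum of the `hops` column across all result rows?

Base: (n3, hops=0).
Iteration 1: edges from {n3} -> (n1, hops=1), (n11, hops=1), (n4, hops=1).
Iteration 2: edges from {n1,n11,n4} -> (n26, hops=2), (n34, hops=2).
Iteration 3: edges from {n26,n34} -> (n14, hops=3), (n22, hops=3), (n26, hops=3), (n4, hops=3). [UNION drops 1 duplicate row(s)]
Iteration 4: edges from {n14,n22,n26,n4} -> (n19, hops=4), (n22, hops=4).
Iteration 5: no outgoing edges from {n19,n22}; recursion stops.
SUM(hops) = 0 + 1 + 1 + 1 + 2 + 2 + 3 + 3 + 3 + 3 + 4 + 4 = 27.

27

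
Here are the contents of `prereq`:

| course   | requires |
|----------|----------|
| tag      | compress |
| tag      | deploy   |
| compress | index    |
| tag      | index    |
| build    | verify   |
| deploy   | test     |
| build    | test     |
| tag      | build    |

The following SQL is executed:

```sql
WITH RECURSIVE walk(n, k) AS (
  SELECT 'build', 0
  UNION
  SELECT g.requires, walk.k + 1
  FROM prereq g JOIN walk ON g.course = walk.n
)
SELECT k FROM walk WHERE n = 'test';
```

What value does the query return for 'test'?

1

Base: (build, k=0).
Iteration 1: edges from {build} -> (test, k=1), (verify, k=1).
Iteration 2: no outgoing edges from {test,verify}; recursion stops.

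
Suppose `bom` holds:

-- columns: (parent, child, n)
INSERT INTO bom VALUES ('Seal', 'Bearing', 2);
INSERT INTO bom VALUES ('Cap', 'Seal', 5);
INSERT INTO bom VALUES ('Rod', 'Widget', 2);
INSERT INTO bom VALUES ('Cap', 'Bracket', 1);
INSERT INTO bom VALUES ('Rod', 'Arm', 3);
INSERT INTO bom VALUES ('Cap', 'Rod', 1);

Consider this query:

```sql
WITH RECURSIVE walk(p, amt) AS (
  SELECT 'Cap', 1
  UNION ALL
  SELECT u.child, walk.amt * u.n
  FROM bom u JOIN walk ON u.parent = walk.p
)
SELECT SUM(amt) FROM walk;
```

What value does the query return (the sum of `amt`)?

Base: (Cap, amt=1).
Iteration 1: components of {Cap} -> Bracket = 1*1 = 1, Rod = 1*1 = 1, Seal = 1*5 = 5.
Iteration 2: components of {Bracket,Rod,Seal} -> Arm = 1*3 = 3, Bearing = 5*2 = 10, Widget = 1*2 = 2.
Iteration 3: no further components; recursion stops.
SUM(amt) = 1 + 1 + 1 + 5 + 3 + 2 + 10 = 23.

23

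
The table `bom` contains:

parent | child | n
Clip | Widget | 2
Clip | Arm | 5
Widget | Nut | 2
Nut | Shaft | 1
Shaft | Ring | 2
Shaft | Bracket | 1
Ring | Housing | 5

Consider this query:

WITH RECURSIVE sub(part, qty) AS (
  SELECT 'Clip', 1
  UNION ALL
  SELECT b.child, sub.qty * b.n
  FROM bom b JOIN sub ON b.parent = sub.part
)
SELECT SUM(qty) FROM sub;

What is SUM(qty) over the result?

68

Base: (Clip, qty=1).
Iteration 1: components of {Clip} -> Arm = 1*5 = 5, Widget = 1*2 = 2.
Iteration 2: components of {Arm,Widget} -> Nut = 2*2 = 4.
Iteration 3: components of {Nut} -> Shaft = 4*1 = 4.
Iteration 4: components of {Shaft} -> Bracket = 4*1 = 4, Ring = 4*2 = 8.
Iteration 5: components of {Bracket,Ring} -> Housing = 8*5 = 40.
Iteration 6: no further components; recursion stops.
SUM(qty) = 1 + 2 + 5 + 4 + 4 + 8 + 4 + 40 = 68.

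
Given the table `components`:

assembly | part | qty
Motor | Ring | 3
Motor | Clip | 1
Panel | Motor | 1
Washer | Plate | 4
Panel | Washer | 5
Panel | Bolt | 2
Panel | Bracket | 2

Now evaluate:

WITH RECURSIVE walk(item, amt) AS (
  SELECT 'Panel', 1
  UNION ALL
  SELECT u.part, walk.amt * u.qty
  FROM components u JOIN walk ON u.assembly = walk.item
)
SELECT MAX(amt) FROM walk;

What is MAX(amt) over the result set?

Base: (Panel, amt=1).
Iteration 1: components of {Panel} -> Bolt = 1*2 = 2, Bracket = 1*2 = 2, Motor = 1*1 = 1, Washer = 1*5 = 5.
Iteration 2: components of {Bolt,Bracket,Motor,Washer} -> Clip = 1*1 = 1, Plate = 5*4 = 20, Ring = 1*3 = 3.
Iteration 3: no further components; recursion stops.
amt values: 1, 5, 2, 1, 2, 20, 1, 3; the maximum is 20.

20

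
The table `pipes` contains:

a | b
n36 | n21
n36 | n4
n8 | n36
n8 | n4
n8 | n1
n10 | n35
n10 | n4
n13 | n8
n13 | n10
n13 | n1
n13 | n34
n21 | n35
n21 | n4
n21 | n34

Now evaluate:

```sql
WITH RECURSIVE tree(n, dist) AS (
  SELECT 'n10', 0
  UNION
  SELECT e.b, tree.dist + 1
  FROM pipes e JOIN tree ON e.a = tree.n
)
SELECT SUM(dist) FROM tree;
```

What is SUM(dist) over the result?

2

Base: (n10, dist=0).
Iteration 1: edges from {n10} -> (n35, dist=1), (n4, dist=1).
Iteration 2: no outgoing edges from {n35,n4}; recursion stops.
SUM(dist) = 0 + 1 + 1 = 2.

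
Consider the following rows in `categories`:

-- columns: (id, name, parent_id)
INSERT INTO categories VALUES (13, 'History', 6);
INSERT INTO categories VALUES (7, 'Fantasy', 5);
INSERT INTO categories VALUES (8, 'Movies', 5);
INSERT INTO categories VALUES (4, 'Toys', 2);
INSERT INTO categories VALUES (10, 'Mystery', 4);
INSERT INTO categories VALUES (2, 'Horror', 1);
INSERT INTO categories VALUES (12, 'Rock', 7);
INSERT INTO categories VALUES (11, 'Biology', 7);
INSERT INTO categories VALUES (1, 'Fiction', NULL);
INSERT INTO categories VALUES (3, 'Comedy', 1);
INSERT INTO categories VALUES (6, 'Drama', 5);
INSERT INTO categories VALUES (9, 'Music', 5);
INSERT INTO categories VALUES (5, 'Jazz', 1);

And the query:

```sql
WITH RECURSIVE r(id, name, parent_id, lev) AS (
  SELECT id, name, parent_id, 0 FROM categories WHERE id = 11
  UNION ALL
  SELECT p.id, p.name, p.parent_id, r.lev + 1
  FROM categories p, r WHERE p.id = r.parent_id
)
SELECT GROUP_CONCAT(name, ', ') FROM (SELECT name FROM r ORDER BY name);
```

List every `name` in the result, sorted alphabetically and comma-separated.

Base: id=11 (Biology), parent_id=7, lev 0.
Iteration 1: join on id=7 -> Fantasy (id 7, parent_id=5, lev 1).
Iteration 2: join on id=5 -> Jazz (id 5, parent_id=1, lev 2).
Iteration 3: join on id=1 -> Fiction (id 1, parent_id=NULL, lev 3).
Iteration 4: parent_id is NULL; no match; recursion stops.

Biology, Fantasy, Fiction, Jazz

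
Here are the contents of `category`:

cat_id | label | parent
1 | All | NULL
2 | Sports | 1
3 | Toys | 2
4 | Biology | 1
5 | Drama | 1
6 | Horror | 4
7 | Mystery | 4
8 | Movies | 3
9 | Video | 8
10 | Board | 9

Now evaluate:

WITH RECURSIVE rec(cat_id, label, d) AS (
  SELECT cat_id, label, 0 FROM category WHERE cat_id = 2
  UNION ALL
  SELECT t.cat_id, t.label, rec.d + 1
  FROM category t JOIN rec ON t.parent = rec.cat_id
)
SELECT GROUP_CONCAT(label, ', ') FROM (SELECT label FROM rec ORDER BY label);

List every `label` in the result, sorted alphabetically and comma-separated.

Base: cat_id=2 (Sports) at d 0.
Iteration 1: rows with parent in {2} -> Toys (id 3, d 1).
Iteration 2: rows with parent in {3} -> Movies (id 8, d 2).
Iteration 3: rows with parent in {8} -> Video (id 9, d 3).
Iteration 4: rows with parent in {9} -> Board (id 10, d 4).
Iteration 5: no rows with parent in {10}; recursion stops.

Board, Movies, Sports, Toys, Video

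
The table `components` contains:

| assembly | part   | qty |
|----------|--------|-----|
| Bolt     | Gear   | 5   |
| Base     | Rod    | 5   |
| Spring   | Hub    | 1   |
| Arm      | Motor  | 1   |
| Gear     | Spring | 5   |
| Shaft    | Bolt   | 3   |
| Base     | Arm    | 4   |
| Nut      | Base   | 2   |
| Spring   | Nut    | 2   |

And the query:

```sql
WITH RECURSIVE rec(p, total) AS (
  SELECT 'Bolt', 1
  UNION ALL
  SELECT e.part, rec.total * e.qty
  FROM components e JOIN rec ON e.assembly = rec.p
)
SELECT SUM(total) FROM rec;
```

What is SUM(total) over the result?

1506

Base: (Bolt, total=1).
Iteration 1: components of {Bolt} -> Gear = 1*5 = 5.
Iteration 2: components of {Gear} -> Spring = 5*5 = 25.
Iteration 3: components of {Spring} -> Hub = 25*1 = 25, Nut = 25*2 = 50.
Iteration 4: components of {Hub,Nut} -> Base = 50*2 = 100.
Iteration 5: components of {Base} -> Arm = 100*4 = 400, Rod = 100*5 = 500.
Iteration 6: components of {Arm,Rod} -> Motor = 400*1 = 400.
Iteration 7: no further components; recursion stops.
SUM(total) = 1 + 5 + 25 + 50 + 25 + 100 + 400 + 500 + 400 = 1506.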